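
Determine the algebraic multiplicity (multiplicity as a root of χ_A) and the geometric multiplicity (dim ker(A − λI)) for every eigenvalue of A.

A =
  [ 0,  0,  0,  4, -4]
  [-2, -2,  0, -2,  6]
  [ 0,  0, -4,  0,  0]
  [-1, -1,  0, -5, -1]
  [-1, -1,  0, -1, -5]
λ = -4: alg = 4, geom = 3; λ = 0: alg = 1, geom = 1

Step 1 — factor the characteristic polynomial to read off the algebraic multiplicities:
  χ_A(x) = x*(x + 4)^4

Step 2 — compute geometric multiplicities via the rank-nullity identity g(λ) = n − rank(A − λI):
  rank(A − (-4)·I) = 2, so dim ker(A − (-4)·I) = n − 2 = 3
  rank(A − (0)·I) = 4, so dim ker(A − (0)·I) = n − 4 = 1

Summary:
  λ = -4: algebraic multiplicity = 4, geometric multiplicity = 3
  λ = 0: algebraic multiplicity = 1, geometric multiplicity = 1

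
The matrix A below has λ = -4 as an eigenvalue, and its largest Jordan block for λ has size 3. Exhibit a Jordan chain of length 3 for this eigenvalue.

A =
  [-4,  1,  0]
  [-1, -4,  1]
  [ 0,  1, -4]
A Jordan chain for λ = -4 of length 3:
v_1 = (-1, 0, -1)ᵀ
v_2 = (0, -1, 0)ᵀ
v_3 = (1, 0, 0)ᵀ

Let N = A − (-4)·I. We want v_3 with N^3 v_3 = 0 but N^2 v_3 ≠ 0; then v_{j-1} := N · v_j for j = 3, …, 2.

Pick v_3 = (1, 0, 0)ᵀ.
Then v_2 = N · v_3 = (0, -1, 0)ᵀ.
Then v_1 = N · v_2 = (-1, 0, -1)ᵀ.

Sanity check: (A − (-4)·I) v_1 = (0, 0, 0)ᵀ = 0. ✓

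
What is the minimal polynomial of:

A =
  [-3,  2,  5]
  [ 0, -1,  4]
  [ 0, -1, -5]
x^3 + 9*x^2 + 27*x + 27

The characteristic polynomial is χ_A(x) = (x + 3)^3, so the eigenvalues are known. The minimal polynomial is
  m_A(x) = Π_λ (x − λ)^{k_λ}
where k_λ is the size of the *largest* Jordan block for λ (equivalently, the smallest k with (A − λI)^k v = 0 for every generalised eigenvector v of λ).

  λ = -3: largest Jordan block has size 3, contributing (x + 3)^3

So m_A(x) = (x + 3)^3 = x^3 + 9*x^2 + 27*x + 27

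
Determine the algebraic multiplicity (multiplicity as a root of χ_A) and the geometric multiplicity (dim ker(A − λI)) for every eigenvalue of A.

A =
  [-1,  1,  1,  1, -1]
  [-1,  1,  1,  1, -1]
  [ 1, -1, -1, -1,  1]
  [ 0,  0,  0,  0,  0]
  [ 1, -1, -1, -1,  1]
λ = 0: alg = 5, geom = 4

Step 1 — factor the characteristic polynomial to read off the algebraic multiplicities:
  χ_A(x) = x^5

Step 2 — compute geometric multiplicities via the rank-nullity identity g(λ) = n − rank(A − λI):
  rank(A − (0)·I) = 1, so dim ker(A − (0)·I) = n − 1 = 4

Summary:
  λ = 0: algebraic multiplicity = 5, geometric multiplicity = 4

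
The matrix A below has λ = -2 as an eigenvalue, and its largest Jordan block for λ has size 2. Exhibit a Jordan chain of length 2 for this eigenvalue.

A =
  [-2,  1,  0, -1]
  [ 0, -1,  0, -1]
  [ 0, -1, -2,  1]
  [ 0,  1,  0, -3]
A Jordan chain for λ = -2 of length 2:
v_1 = (1, 1, -1, 1)ᵀ
v_2 = (0, 1, 0, 0)ᵀ

Let N = A − (-2)·I. We want v_2 with N^2 v_2 = 0 but N^1 v_2 ≠ 0; then v_{j-1} := N · v_j for j = 2, …, 2.

Pick v_2 = (0, 1, 0, 0)ᵀ.
Then v_1 = N · v_2 = (1, 1, -1, 1)ᵀ.

Sanity check: (A − (-2)·I) v_1 = (0, 0, 0, 0)ᵀ = 0. ✓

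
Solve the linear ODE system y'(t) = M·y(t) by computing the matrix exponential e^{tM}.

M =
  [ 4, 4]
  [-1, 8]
e^{tM} =
  [-2*t*exp(6*t) + exp(6*t), 4*t*exp(6*t)]
  [-t*exp(6*t), 2*t*exp(6*t) + exp(6*t)]

Strategy: write M = P · J · P⁻¹ where J is a Jordan canonical form, so e^{tM} = P · e^{tJ} · P⁻¹, and e^{tJ} can be computed block-by-block.

M has Jordan form
J =
  [6, 1]
  [0, 6]
(up to reordering of blocks).

Per-block formulas:
  For a 2×2 Jordan block J_2(6): exp(t · J_2(6)) = e^(6t)·(I + t·N), where N is the 2×2 nilpotent shift.

After assembling e^{tJ} and conjugating by P, we get:

e^{tM} =
  [-2*t*exp(6*t) + exp(6*t), 4*t*exp(6*t)]
  [-t*exp(6*t), 2*t*exp(6*t) + exp(6*t)]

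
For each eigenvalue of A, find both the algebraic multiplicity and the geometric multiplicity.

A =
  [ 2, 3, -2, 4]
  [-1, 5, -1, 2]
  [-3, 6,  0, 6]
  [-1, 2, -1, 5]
λ = 3: alg = 4, geom = 2

Step 1 — factor the characteristic polynomial to read off the algebraic multiplicities:
  χ_A(x) = (x - 3)^4

Step 2 — compute geometric multiplicities via the rank-nullity identity g(λ) = n − rank(A − λI):
  rank(A − (3)·I) = 2, so dim ker(A − (3)·I) = n − 2 = 2

Summary:
  λ = 3: algebraic multiplicity = 4, geometric multiplicity = 2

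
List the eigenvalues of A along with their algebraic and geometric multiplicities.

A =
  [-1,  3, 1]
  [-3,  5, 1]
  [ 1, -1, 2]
λ = 2: alg = 3, geom = 1

Step 1 — factor the characteristic polynomial to read off the algebraic multiplicities:
  χ_A(x) = (x - 2)^3

Step 2 — compute geometric multiplicities via the rank-nullity identity g(λ) = n − rank(A − λI):
  rank(A − (2)·I) = 2, so dim ker(A − (2)·I) = n − 2 = 1

Summary:
  λ = 2: algebraic multiplicity = 3, geometric multiplicity = 1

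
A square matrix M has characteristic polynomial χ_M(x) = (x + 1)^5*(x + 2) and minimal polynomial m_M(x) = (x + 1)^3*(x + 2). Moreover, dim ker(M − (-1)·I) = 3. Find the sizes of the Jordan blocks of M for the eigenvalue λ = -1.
Block sizes for λ = -1: [3, 1, 1]

Step 1 — from the characteristic polynomial, algebraic multiplicity of λ = -1 is 5. From dim ker(M − (-1)·I) = 3, there are exactly 3 Jordan blocks for λ = -1.
Step 2 — from the minimal polynomial, the factor (x + 1)^3 tells us the largest block for λ = -1 has size 3.
Step 3 — with total size 5, 3 blocks, and largest block 3, the block sizes (in nonincreasing order) are [3, 1, 1].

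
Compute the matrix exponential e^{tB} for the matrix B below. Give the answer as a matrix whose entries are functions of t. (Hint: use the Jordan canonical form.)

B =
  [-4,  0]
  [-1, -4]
e^{tB} =
  [exp(-4*t), 0]
  [-t*exp(-4*t), exp(-4*t)]

Strategy: write B = P · J · P⁻¹ where J is a Jordan canonical form, so e^{tB} = P · e^{tJ} · P⁻¹, and e^{tJ} can be computed block-by-block.

B has Jordan form
J =
  [-4,  1]
  [ 0, -4]
(up to reordering of blocks).

Per-block formulas:
  For a 2×2 Jordan block J_2(-4): exp(t · J_2(-4)) = e^(-4t)·(I + t·N), where N is the 2×2 nilpotent shift.

After assembling e^{tJ} and conjugating by P, we get:

e^{tB} =
  [exp(-4*t), 0]
  [-t*exp(-4*t), exp(-4*t)]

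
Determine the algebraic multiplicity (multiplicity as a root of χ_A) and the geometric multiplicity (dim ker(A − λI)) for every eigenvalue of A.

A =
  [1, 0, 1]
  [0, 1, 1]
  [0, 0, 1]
λ = 1: alg = 3, geom = 2

Step 1 — factor the characteristic polynomial to read off the algebraic multiplicities:
  χ_A(x) = (x - 1)^3

Step 2 — compute geometric multiplicities via the rank-nullity identity g(λ) = n − rank(A − λI):
  rank(A − (1)·I) = 1, so dim ker(A − (1)·I) = n − 1 = 2

Summary:
  λ = 1: algebraic multiplicity = 3, geometric multiplicity = 2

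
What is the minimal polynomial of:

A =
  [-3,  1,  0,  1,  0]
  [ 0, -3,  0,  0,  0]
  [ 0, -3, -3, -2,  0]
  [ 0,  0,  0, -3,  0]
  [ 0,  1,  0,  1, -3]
x^2 + 6*x + 9

The characteristic polynomial is χ_A(x) = (x + 3)^5, so the eigenvalues are known. The minimal polynomial is
  m_A(x) = Π_λ (x − λ)^{k_λ}
where k_λ is the size of the *largest* Jordan block for λ (equivalently, the smallest k with (A − λI)^k v = 0 for every generalised eigenvector v of λ).

  λ = -3: largest Jordan block has size 2, contributing (x + 3)^2

So m_A(x) = (x + 3)^2 = x^2 + 6*x + 9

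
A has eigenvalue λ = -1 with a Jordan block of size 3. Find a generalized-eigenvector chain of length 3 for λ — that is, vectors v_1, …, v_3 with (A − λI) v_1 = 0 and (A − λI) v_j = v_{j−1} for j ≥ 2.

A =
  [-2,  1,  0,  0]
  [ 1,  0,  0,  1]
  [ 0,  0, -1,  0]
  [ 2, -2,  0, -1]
A Jordan chain for λ = -1 of length 3:
v_1 = (2, 2, 0, -4)ᵀ
v_2 = (-1, 1, 0, 2)ᵀ
v_3 = (1, 0, 0, 0)ᵀ

Let N = A − (-1)·I. We want v_3 with N^3 v_3 = 0 but N^2 v_3 ≠ 0; then v_{j-1} := N · v_j for j = 3, …, 2.

Pick v_3 = (1, 0, 0, 0)ᵀ.
Then v_2 = N · v_3 = (-1, 1, 0, 2)ᵀ.
Then v_1 = N · v_2 = (2, 2, 0, -4)ᵀ.

Sanity check: (A − (-1)·I) v_1 = (0, 0, 0, 0)ᵀ = 0. ✓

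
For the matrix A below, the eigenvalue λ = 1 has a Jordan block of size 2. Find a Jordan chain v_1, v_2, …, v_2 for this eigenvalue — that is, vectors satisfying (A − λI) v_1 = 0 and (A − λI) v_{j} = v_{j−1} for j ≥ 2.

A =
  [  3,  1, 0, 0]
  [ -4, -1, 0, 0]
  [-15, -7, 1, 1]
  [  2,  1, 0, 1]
A Jordan chain for λ = 1 of length 2:
v_1 = (2, -4, -15, 2)ᵀ
v_2 = (1, 0, 0, 0)ᵀ

Let N = A − (1)·I. We want v_2 with N^2 v_2 = 0 but N^1 v_2 ≠ 0; then v_{j-1} := N · v_j for j = 2, …, 2.

Pick v_2 = (1, 0, 0, 0)ᵀ.
Then v_1 = N · v_2 = (2, -4, -15, 2)ᵀ.

Sanity check: (A − (1)·I) v_1 = (0, 0, 0, 0)ᵀ = 0. ✓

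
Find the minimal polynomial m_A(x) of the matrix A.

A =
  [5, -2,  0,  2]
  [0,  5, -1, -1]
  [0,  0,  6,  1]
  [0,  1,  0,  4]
x^3 - 15*x^2 + 75*x - 125

The characteristic polynomial is χ_A(x) = (x - 5)^4, so the eigenvalues are known. The minimal polynomial is
  m_A(x) = Π_λ (x − λ)^{k_λ}
where k_λ is the size of the *largest* Jordan block for λ (equivalently, the smallest k with (A − λI)^k v = 0 for every generalised eigenvector v of λ).

  λ = 5: largest Jordan block has size 3, contributing (x − 5)^3

So m_A(x) = (x - 5)^3 = x^3 - 15*x^2 + 75*x - 125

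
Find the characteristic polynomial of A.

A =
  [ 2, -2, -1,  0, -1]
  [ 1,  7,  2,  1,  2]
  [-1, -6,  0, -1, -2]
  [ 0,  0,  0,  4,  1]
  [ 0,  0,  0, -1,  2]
x^5 - 15*x^4 + 90*x^3 - 270*x^2 + 405*x - 243

Expanding det(x·I − A) (e.g. by cofactor expansion or by noting that A is similar to its Jordan form J, which has the same characteristic polynomial as A) gives
  χ_A(x) = x^5 - 15*x^4 + 90*x^3 - 270*x^2 + 405*x - 243
which factors as (x - 3)^5. The eigenvalues (with algebraic multiplicities) are λ = 3 with multiplicity 5.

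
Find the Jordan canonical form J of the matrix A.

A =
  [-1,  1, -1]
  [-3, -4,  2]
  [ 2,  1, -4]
J_3(-3)

The characteristic polynomial is
  det(x·I − A) = x^3 + 9*x^2 + 27*x + 27 = (x + 3)^3

Eigenvalues and multiplicities (the geometric multiplicity of λ is n − rank(A − λI), which equals the number of Jordan blocks for λ):
  λ = -3: algebraic multiplicity = 3, geometric multiplicity = 1

Determining the block sizes for each eigenvalue:
  λ = -3: one block (gm = 1), so the single block has size am = 3 → block sizes [3]

Assembling the blocks gives a Jordan form
J =
  [-3,  1,  0]
  [ 0, -3,  1]
  [ 0,  0, -3]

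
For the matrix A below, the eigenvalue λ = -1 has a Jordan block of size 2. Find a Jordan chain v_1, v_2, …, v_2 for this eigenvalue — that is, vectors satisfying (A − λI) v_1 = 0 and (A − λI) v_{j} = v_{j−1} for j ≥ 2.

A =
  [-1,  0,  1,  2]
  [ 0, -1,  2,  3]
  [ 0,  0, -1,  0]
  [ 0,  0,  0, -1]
A Jordan chain for λ = -1 of length 2:
v_1 = (1, 2, 0, 0)ᵀ
v_2 = (0, 0, 1, 0)ᵀ

Let N = A − (-1)·I. We want v_2 with N^2 v_2 = 0 but N^1 v_2 ≠ 0; then v_{j-1} := N · v_j for j = 2, …, 2.

Pick v_2 = (0, 0, 1, 0)ᵀ.
Then v_1 = N · v_2 = (1, 2, 0, 0)ᵀ.

Sanity check: (A − (-1)·I) v_1 = (0, 0, 0, 0)ᵀ = 0. ✓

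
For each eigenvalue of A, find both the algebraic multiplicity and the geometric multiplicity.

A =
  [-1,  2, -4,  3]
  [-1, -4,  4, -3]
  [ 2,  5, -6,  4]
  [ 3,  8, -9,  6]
λ = -2: alg = 1, geom = 1; λ = -1: alg = 3, geom = 1

Step 1 — factor the characteristic polynomial to read off the algebraic multiplicities:
  χ_A(x) = (x + 1)^3*(x + 2)

Step 2 — compute geometric multiplicities via the rank-nullity identity g(λ) = n − rank(A − λI):
  rank(A − (-2)·I) = 3, so dim ker(A − (-2)·I) = n − 3 = 1
  rank(A − (-1)·I) = 3, so dim ker(A − (-1)·I) = n − 3 = 1

Summary:
  λ = -2: algebraic multiplicity = 1, geometric multiplicity = 1
  λ = -1: algebraic multiplicity = 3, geometric multiplicity = 1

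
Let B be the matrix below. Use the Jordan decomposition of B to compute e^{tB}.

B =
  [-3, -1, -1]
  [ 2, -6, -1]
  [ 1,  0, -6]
e^{tB} =
  [t^2*exp(-5*t)/2 + 2*t*exp(-5*t) + exp(-5*t), -t^2*exp(-5*t)/2 - t*exp(-5*t), -t*exp(-5*t)]
  [t^2*exp(-5*t)/2 + 2*t*exp(-5*t), -t^2*exp(-5*t)/2 - t*exp(-5*t) + exp(-5*t), -t*exp(-5*t)]
  [t^2*exp(-5*t)/2 + t*exp(-5*t), -t^2*exp(-5*t)/2, -t*exp(-5*t) + exp(-5*t)]

Strategy: write B = P · J · P⁻¹ where J is a Jordan canonical form, so e^{tB} = P · e^{tJ} · P⁻¹, and e^{tJ} can be computed block-by-block.

B has Jordan form
J =
  [-5,  1,  0]
  [ 0, -5,  1]
  [ 0,  0, -5]
(up to reordering of blocks).

Per-block formulas:
  For a 3×3 Jordan block J_3(-5): exp(t · J_3(-5)) = e^(-5t)·(I + t·N + (t^2/2)·N^2), where N is the 3×3 nilpotent shift.

After assembling e^{tJ} and conjugating by P, we get:

e^{tB} =
  [t^2*exp(-5*t)/2 + 2*t*exp(-5*t) + exp(-5*t), -t^2*exp(-5*t)/2 - t*exp(-5*t), -t*exp(-5*t)]
  [t^2*exp(-5*t)/2 + 2*t*exp(-5*t), -t^2*exp(-5*t)/2 - t*exp(-5*t) + exp(-5*t), -t*exp(-5*t)]
  [t^2*exp(-5*t)/2 + t*exp(-5*t), -t^2*exp(-5*t)/2, -t*exp(-5*t) + exp(-5*t)]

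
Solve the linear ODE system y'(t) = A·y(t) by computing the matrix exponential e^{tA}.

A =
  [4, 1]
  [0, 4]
e^{tA} =
  [exp(4*t), t*exp(4*t)]
  [0, exp(4*t)]

Strategy: write A = P · J · P⁻¹ where J is a Jordan canonical form, so e^{tA} = P · e^{tJ} · P⁻¹, and e^{tJ} can be computed block-by-block.

A has Jordan form
J =
  [4, 1]
  [0, 4]
(up to reordering of blocks).

Per-block formulas:
  For a 2×2 Jordan block J_2(4): exp(t · J_2(4)) = e^(4t)·(I + t·N), where N is the 2×2 nilpotent shift.

After assembling e^{tJ} and conjugating by P, we get:

e^{tA} =
  [exp(4*t), t*exp(4*t)]
  [0, exp(4*t)]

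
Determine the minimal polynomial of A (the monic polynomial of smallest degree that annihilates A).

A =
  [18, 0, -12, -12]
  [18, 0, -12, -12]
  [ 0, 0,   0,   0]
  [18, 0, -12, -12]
x^2 - 6*x

The characteristic polynomial is χ_A(x) = x^3*(x - 6), so the eigenvalues are known. The minimal polynomial is
  m_A(x) = Π_λ (x − λ)^{k_λ}
where k_λ is the size of the *largest* Jordan block for λ (equivalently, the smallest k with (A − λI)^k v = 0 for every generalised eigenvector v of λ).

  λ = 0: largest Jordan block has size 1, contributing (x − 0)
  λ = 6: largest Jordan block has size 1, contributing (x − 6)

So m_A(x) = x*(x - 6) = x^2 - 6*x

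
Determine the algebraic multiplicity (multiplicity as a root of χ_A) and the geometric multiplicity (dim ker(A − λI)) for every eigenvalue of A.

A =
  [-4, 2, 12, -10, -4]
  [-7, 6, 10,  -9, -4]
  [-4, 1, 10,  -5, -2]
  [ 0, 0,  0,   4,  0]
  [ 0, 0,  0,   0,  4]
λ = 4: alg = 5, geom = 3

Step 1 — factor the characteristic polynomial to read off the algebraic multiplicities:
  χ_A(x) = (x - 4)^5

Step 2 — compute geometric multiplicities via the rank-nullity identity g(λ) = n − rank(A − λI):
  rank(A − (4)·I) = 2, so dim ker(A − (4)·I) = n − 2 = 3

Summary:
  λ = 4: algebraic multiplicity = 5, geometric multiplicity = 3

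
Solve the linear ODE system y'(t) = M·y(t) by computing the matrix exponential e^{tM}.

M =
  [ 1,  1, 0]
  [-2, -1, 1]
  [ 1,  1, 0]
e^{tM} =
  [-t^2/2 + t + 1, t, t^2/2]
  [t^2/2 - 2*t, 1 - t, -t^2/2 + t]
  [-t^2/2 + t, t, t^2/2 + 1]

Strategy: write M = P · J · P⁻¹ where J is a Jordan canonical form, so e^{tM} = P · e^{tJ} · P⁻¹, and e^{tJ} can be computed block-by-block.

M has Jordan form
J =
  [0, 1, 0]
  [0, 0, 1]
  [0, 0, 0]
(up to reordering of blocks).

Per-block formulas:
  For a 3×3 Jordan block J_3(0): exp(t · J_3(0)) = e^(0t)·(I + t·N + (t^2/2)·N^2), where N is the 3×3 nilpotent shift.

After assembling e^{tJ} and conjugating by P, we get:

e^{tM} =
  [-t^2/2 + t + 1, t, t^2/2]
  [t^2/2 - 2*t, 1 - t, -t^2/2 + t]
  [-t^2/2 + t, t, t^2/2 + 1]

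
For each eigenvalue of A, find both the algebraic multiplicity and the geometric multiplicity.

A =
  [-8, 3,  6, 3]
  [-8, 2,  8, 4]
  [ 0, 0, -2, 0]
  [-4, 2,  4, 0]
λ = -2: alg = 4, geom = 3

Step 1 — factor the characteristic polynomial to read off the algebraic multiplicities:
  χ_A(x) = (x + 2)^4

Step 2 — compute geometric multiplicities via the rank-nullity identity g(λ) = n − rank(A − λI):
  rank(A − (-2)·I) = 1, so dim ker(A − (-2)·I) = n − 1 = 3

Summary:
  λ = -2: algebraic multiplicity = 4, geometric multiplicity = 3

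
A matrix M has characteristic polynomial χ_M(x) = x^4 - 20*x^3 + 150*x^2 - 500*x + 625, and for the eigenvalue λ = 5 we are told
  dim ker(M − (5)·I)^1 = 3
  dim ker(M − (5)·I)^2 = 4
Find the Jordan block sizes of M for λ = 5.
Block sizes for λ = 5: [2, 1, 1]

From the dimensions of kernels of powers, the number of Jordan blocks of size at least j is d_j − d_{j−1} where d_j = dim ker(N^j) (with d_0 = 0). Computing the differences gives [3, 1].
The number of blocks of size exactly k is (#blocks of size ≥ k) − (#blocks of size ≥ k + 1), so the partition is: 2 block(s) of size 1, 1 block(s) of size 2.
In nonincreasing order the block sizes are [2, 1, 1].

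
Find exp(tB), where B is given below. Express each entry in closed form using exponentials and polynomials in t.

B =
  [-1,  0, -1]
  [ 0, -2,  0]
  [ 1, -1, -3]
e^{tB} =
  [t*exp(-2*t) + exp(-2*t), t^2*exp(-2*t)/2, -t*exp(-2*t)]
  [0, exp(-2*t), 0]
  [t*exp(-2*t), t^2*exp(-2*t)/2 - t*exp(-2*t), -t*exp(-2*t) + exp(-2*t)]

Strategy: write B = P · J · P⁻¹ where J is a Jordan canonical form, so e^{tB} = P · e^{tJ} · P⁻¹, and e^{tJ} can be computed block-by-block.

B has Jordan form
J =
  [-2,  1,  0]
  [ 0, -2,  1]
  [ 0,  0, -2]
(up to reordering of blocks).

Per-block formulas:
  For a 3×3 Jordan block J_3(-2): exp(t · J_3(-2)) = e^(-2t)·(I + t·N + (t^2/2)·N^2), where N is the 3×3 nilpotent shift.

After assembling e^{tJ} and conjugating by P, we get:

e^{tB} =
  [t*exp(-2*t) + exp(-2*t), t^2*exp(-2*t)/2, -t*exp(-2*t)]
  [0, exp(-2*t), 0]
  [t*exp(-2*t), t^2*exp(-2*t)/2 - t*exp(-2*t), -t*exp(-2*t) + exp(-2*t)]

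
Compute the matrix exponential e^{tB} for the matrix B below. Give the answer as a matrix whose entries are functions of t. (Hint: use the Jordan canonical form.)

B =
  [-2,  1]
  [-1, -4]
e^{tB} =
  [t*exp(-3*t) + exp(-3*t), t*exp(-3*t)]
  [-t*exp(-3*t), -t*exp(-3*t) + exp(-3*t)]

Strategy: write B = P · J · P⁻¹ where J is a Jordan canonical form, so e^{tB} = P · e^{tJ} · P⁻¹, and e^{tJ} can be computed block-by-block.

B has Jordan form
J =
  [-3,  1]
  [ 0, -3]
(up to reordering of blocks).

Per-block formulas:
  For a 2×2 Jordan block J_2(-3): exp(t · J_2(-3)) = e^(-3t)·(I + t·N), where N is the 2×2 nilpotent shift.

After assembling e^{tJ} and conjugating by P, we get:

e^{tB} =
  [t*exp(-3*t) + exp(-3*t), t*exp(-3*t)]
  [-t*exp(-3*t), -t*exp(-3*t) + exp(-3*t)]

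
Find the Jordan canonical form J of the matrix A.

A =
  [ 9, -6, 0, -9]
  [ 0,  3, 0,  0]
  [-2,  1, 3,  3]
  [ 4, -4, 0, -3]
J_2(3) ⊕ J_2(3)

The characteristic polynomial is
  det(x·I − A) = x^4 - 12*x^3 + 54*x^2 - 108*x + 81 = (x - 3)^4

Eigenvalues and multiplicities (the geometric multiplicity of λ is n − rank(A − λI), which equals the number of Jordan blocks for λ):
  λ = 3: algebraic multiplicity = 4, geometric multiplicity = 2

Determining the block sizes for each eigenvalue:
  λ = 3: with am = 4 and gm = 2, the partition is not yet determined (e.g. several partitions of 4 into 2 parts exist). Let N = A − (3)·I. Computing rank(N^1) = 2, rank(N^2) = 0; the number of blocks of size ≥ j is rank(N^{j−1}) − rank(N^j), giving [2, 2]. So we have 2 block(s) of size 2 → block sizes [2, 2]

Assembling the blocks gives a Jordan form
J =
  [3, 1, 0, 0]
  [0, 3, 0, 0]
  [0, 0, 3, 1]
  [0, 0, 0, 3]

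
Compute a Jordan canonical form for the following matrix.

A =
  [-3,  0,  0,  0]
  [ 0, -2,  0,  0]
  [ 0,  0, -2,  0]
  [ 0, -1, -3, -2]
J_1(-3) ⊕ J_2(-2) ⊕ J_1(-2)

The characteristic polynomial is
  det(x·I − A) = x^4 + 9*x^3 + 30*x^2 + 44*x + 24 = (x + 2)^3*(x + 3)

Eigenvalues and multiplicities (the geometric multiplicity of λ is n − rank(A − λI), which equals the number of Jordan blocks for λ):
  λ = -3: algebraic multiplicity = 1, geometric multiplicity = 1
  λ = -2: algebraic multiplicity = 3, geometric multiplicity = 2

Determining the block sizes for each eigenvalue:
  λ = -3: one block (gm = 1), so the single block has size am = 1 → block sizes [1]
  λ = -2: 2 blocks summing to 3 forces exactly one block of size 2 and the rest size 1 → block sizes [2, 1]

Assembling the blocks gives a Jordan form
J =
  [-3,  0,  0,  0]
  [ 0, -2,  1,  0]
  [ 0,  0, -2,  0]
  [ 0,  0,  0, -2]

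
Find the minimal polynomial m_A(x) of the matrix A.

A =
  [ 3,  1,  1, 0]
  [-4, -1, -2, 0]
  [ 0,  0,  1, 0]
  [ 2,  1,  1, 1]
x^2 - 2*x + 1

The characteristic polynomial is χ_A(x) = (x - 1)^4, so the eigenvalues are known. The minimal polynomial is
  m_A(x) = Π_λ (x − λ)^{k_λ}
where k_λ is the size of the *largest* Jordan block for λ (equivalently, the smallest k with (A − λI)^k v = 0 for every generalised eigenvector v of λ).

  λ = 1: largest Jordan block has size 2, contributing (x − 1)^2

So m_A(x) = (x - 1)^2 = x^2 - 2*x + 1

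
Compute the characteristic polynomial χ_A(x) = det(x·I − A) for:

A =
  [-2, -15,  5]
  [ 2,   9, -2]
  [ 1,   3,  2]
x^3 - 9*x^2 + 27*x - 27

Expanding det(x·I − A) (e.g. by cofactor expansion or by noting that A is similar to its Jordan form J, which has the same characteristic polynomial as A) gives
  χ_A(x) = x^3 - 9*x^2 + 27*x - 27
which factors as (x - 3)^3. The eigenvalues (with algebraic multiplicities) are λ = 3 with multiplicity 3.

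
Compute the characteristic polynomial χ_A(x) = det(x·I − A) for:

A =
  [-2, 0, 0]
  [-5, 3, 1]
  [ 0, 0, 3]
x^3 - 4*x^2 - 3*x + 18

Expanding det(x·I − A) (e.g. by cofactor expansion or by noting that A is similar to its Jordan form J, which has the same characteristic polynomial as A) gives
  χ_A(x) = x^3 - 4*x^2 - 3*x + 18
which factors as (x - 3)^2*(x + 2). The eigenvalues (with algebraic multiplicities) are λ = -2 with multiplicity 1, λ = 3 with multiplicity 2.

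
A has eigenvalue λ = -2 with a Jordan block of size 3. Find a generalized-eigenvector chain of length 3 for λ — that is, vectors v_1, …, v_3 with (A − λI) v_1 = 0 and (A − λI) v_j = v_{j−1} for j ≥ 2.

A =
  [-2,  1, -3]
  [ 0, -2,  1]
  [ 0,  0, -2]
A Jordan chain for λ = -2 of length 3:
v_1 = (1, 0, 0)ᵀ
v_2 = (-3, 1, 0)ᵀ
v_3 = (0, 0, 1)ᵀ

Let N = A − (-2)·I. We want v_3 with N^3 v_3 = 0 but N^2 v_3 ≠ 0; then v_{j-1} := N · v_j for j = 3, …, 2.

Pick v_3 = (0, 0, 1)ᵀ.
Then v_2 = N · v_3 = (-3, 1, 0)ᵀ.
Then v_1 = N · v_2 = (1, 0, 0)ᵀ.

Sanity check: (A − (-2)·I) v_1 = (0, 0, 0)ᵀ = 0. ✓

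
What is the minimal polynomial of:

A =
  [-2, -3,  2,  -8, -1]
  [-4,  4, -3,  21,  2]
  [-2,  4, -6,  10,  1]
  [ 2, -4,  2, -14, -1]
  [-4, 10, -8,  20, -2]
x^3 + 12*x^2 + 48*x + 64

The characteristic polynomial is χ_A(x) = (x + 4)^5, so the eigenvalues are known. The minimal polynomial is
  m_A(x) = Π_λ (x − λ)^{k_λ}
where k_λ is the size of the *largest* Jordan block for λ (equivalently, the smallest k with (A − λI)^k v = 0 for every generalised eigenvector v of λ).

  λ = -4: largest Jordan block has size 3, contributing (x + 4)^3

So m_A(x) = (x + 4)^3 = x^3 + 12*x^2 + 48*x + 64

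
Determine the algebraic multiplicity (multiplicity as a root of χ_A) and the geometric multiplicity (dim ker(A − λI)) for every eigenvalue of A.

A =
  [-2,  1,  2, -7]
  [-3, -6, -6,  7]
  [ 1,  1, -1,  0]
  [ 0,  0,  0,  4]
λ = -3: alg = 3, geom = 2; λ = 4: alg = 1, geom = 1

Step 1 — factor the characteristic polynomial to read off the algebraic multiplicities:
  χ_A(x) = (x - 4)*(x + 3)^3

Step 2 — compute geometric multiplicities via the rank-nullity identity g(λ) = n − rank(A − λI):
  rank(A − (-3)·I) = 2, so dim ker(A − (-3)·I) = n − 2 = 2
  rank(A − (4)·I) = 3, so dim ker(A − (4)·I) = n − 3 = 1

Summary:
  λ = -3: algebraic multiplicity = 3, geometric multiplicity = 2
  λ = 4: algebraic multiplicity = 1, geometric multiplicity = 1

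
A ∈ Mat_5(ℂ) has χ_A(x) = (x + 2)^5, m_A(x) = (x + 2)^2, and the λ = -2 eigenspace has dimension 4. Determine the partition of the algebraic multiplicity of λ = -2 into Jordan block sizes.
Block sizes for λ = -2: [2, 1, 1, 1]

Step 1 — from the characteristic polynomial, algebraic multiplicity of λ = -2 is 5. From dim ker(A − (-2)·I) = 4, there are exactly 4 Jordan blocks for λ = -2.
Step 2 — from the minimal polynomial, the factor (x + 2)^2 tells us the largest block for λ = -2 has size 2.
Step 3 — with total size 5, 4 blocks, and largest block 2, the block sizes (in nonincreasing order) are [2, 1, 1, 1].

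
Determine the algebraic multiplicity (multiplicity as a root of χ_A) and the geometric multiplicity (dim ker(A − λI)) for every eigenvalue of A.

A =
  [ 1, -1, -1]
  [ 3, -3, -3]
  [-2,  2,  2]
λ = 0: alg = 3, geom = 2

Step 1 — factor the characteristic polynomial to read off the algebraic multiplicities:
  χ_A(x) = x^3

Step 2 — compute geometric multiplicities via the rank-nullity identity g(λ) = n − rank(A − λI):
  rank(A − (0)·I) = 1, so dim ker(A − (0)·I) = n − 1 = 2

Summary:
  λ = 0: algebraic multiplicity = 3, geometric multiplicity = 2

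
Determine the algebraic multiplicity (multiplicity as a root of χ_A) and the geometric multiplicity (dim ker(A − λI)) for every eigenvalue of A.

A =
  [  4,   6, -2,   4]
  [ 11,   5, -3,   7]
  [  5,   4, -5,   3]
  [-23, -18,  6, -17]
λ = -4: alg = 1, geom = 1; λ = -3: alg = 3, geom = 1

Step 1 — factor the characteristic polynomial to read off the algebraic multiplicities:
  χ_A(x) = (x + 3)^3*(x + 4)

Step 2 — compute geometric multiplicities via the rank-nullity identity g(λ) = n − rank(A − λI):
  rank(A − (-4)·I) = 3, so dim ker(A − (-4)·I) = n − 3 = 1
  rank(A − (-3)·I) = 3, so dim ker(A − (-3)·I) = n − 3 = 1

Summary:
  λ = -4: algebraic multiplicity = 1, geometric multiplicity = 1
  λ = -3: algebraic multiplicity = 3, geometric multiplicity = 1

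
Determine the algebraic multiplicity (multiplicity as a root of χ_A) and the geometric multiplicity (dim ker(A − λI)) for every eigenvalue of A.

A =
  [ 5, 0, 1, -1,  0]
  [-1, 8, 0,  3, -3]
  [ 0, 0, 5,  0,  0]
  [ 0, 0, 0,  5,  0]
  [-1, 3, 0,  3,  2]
λ = 5: alg = 5, geom = 3

Step 1 — factor the characteristic polynomial to read off the algebraic multiplicities:
  χ_A(x) = (x - 5)^5

Step 2 — compute geometric multiplicities via the rank-nullity identity g(λ) = n − rank(A − λI):
  rank(A − (5)·I) = 2, so dim ker(A − (5)·I) = n − 2 = 3

Summary:
  λ = 5: algebraic multiplicity = 5, geometric multiplicity = 3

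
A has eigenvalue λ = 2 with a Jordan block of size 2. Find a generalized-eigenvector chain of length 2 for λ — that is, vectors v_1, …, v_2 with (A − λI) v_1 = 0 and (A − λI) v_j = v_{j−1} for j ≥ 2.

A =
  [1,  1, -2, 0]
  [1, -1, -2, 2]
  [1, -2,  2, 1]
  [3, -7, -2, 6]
A Jordan chain for λ = 2 of length 2:
v_1 = (-1, 1, 1, 3)ᵀ
v_2 = (1, 0, 0, 0)ᵀ

Let N = A − (2)·I. We want v_2 with N^2 v_2 = 0 but N^1 v_2 ≠ 0; then v_{j-1} := N · v_j for j = 2, …, 2.

Pick v_2 = (1, 0, 0, 0)ᵀ.
Then v_1 = N · v_2 = (-1, 1, 1, 3)ᵀ.

Sanity check: (A − (2)·I) v_1 = (0, 0, 0, 0)ᵀ = 0. ✓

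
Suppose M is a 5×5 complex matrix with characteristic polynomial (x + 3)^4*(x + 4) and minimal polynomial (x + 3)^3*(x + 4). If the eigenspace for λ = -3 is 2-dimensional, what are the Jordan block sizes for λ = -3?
Block sizes for λ = -3: [3, 1]

Step 1 — from the characteristic polynomial, algebraic multiplicity of λ = -3 is 4. From dim ker(M − (-3)·I) = 2, there are exactly 2 Jordan blocks for λ = -3.
Step 2 — from the minimal polynomial, the factor (x + 3)^3 tells us the largest block for λ = -3 has size 3.
Step 3 — with total size 4, 2 blocks, and largest block 3, the block sizes (in nonincreasing order) are [3, 1].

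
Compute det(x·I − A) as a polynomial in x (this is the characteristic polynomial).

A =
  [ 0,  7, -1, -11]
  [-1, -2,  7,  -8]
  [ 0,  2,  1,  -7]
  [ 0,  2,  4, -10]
x^4 + 11*x^3 + 45*x^2 + 81*x + 54

Expanding det(x·I − A) (e.g. by cofactor expansion or by noting that A is similar to its Jordan form J, which has the same characteristic polynomial as A) gives
  χ_A(x) = x^4 + 11*x^3 + 45*x^2 + 81*x + 54
which factors as (x + 2)*(x + 3)^3. The eigenvalues (with algebraic multiplicities) are λ = -3 with multiplicity 3, λ = -2 with multiplicity 1.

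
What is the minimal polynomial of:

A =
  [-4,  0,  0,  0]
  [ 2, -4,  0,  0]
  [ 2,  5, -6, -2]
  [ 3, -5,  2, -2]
x^2 + 8*x + 16

The characteristic polynomial is χ_A(x) = (x + 4)^4, so the eigenvalues are known. The minimal polynomial is
  m_A(x) = Π_λ (x − λ)^{k_λ}
where k_λ is the size of the *largest* Jordan block for λ (equivalently, the smallest k with (A − λI)^k v = 0 for every generalised eigenvector v of λ).

  λ = -4: largest Jordan block has size 2, contributing (x + 4)^2

So m_A(x) = (x + 4)^2 = x^2 + 8*x + 16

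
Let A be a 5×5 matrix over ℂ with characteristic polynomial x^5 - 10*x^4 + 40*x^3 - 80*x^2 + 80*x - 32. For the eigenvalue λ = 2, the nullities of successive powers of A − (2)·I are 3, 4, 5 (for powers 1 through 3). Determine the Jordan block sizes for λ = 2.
Block sizes for λ = 2: [3, 1, 1]

From the dimensions of kernels of powers, the number of Jordan blocks of size at least j is d_j − d_{j−1} where d_j = dim ker(N^j) (with d_0 = 0). Computing the differences gives [3, 1, 1].
The number of blocks of size exactly k is (#blocks of size ≥ k) − (#blocks of size ≥ k + 1), so the partition is: 2 block(s) of size 1, 1 block(s) of size 3.
In nonincreasing order the block sizes are [3, 1, 1].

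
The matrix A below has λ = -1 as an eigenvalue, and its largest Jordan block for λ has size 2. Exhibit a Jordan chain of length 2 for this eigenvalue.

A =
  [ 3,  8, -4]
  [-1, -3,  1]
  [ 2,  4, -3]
A Jordan chain for λ = -1 of length 2:
v_1 = (4, -1, 2)ᵀ
v_2 = (1, 0, 0)ᵀ

Let N = A − (-1)·I. We want v_2 with N^2 v_2 = 0 but N^1 v_2 ≠ 0; then v_{j-1} := N · v_j for j = 2, …, 2.

Pick v_2 = (1, 0, 0)ᵀ.
Then v_1 = N · v_2 = (4, -1, 2)ᵀ.

Sanity check: (A − (-1)·I) v_1 = (0, 0, 0)ᵀ = 0. ✓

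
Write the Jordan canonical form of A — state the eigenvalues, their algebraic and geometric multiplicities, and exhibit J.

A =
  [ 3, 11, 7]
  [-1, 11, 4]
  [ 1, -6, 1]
J_3(5)

The characteristic polynomial is
  det(x·I − A) = x^3 - 15*x^2 + 75*x - 125 = (x - 5)^3

Eigenvalues and multiplicities (the geometric multiplicity of λ is n − rank(A − λI), which equals the number of Jordan blocks for λ):
  λ = 5: algebraic multiplicity = 3, geometric multiplicity = 1

Determining the block sizes for each eigenvalue:
  λ = 5: one block (gm = 1), so the single block has size am = 3 → block sizes [3]

Assembling the blocks gives a Jordan form
J =
  [5, 1, 0]
  [0, 5, 1]
  [0, 0, 5]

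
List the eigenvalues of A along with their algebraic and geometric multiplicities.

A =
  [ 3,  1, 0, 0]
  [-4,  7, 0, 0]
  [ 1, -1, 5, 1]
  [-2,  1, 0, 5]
λ = 5: alg = 4, geom = 2

Step 1 — factor the characteristic polynomial to read off the algebraic multiplicities:
  χ_A(x) = (x - 5)^4

Step 2 — compute geometric multiplicities via the rank-nullity identity g(λ) = n − rank(A − λI):
  rank(A − (5)·I) = 2, so dim ker(A − (5)·I) = n − 2 = 2

Summary:
  λ = 5: algebraic multiplicity = 4, geometric multiplicity = 2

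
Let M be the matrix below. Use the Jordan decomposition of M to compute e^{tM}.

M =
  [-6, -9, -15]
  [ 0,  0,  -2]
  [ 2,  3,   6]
e^{tM} =
  [3*t^2 - 6*t + 1, 9*t^2/2 - 9*t, 9*t^2 - 15*t]
  [-2*t^2, 1 - 3*t^2, -6*t^2 - 2*t]
  [2*t, 3*t, 6*t + 1]

Strategy: write M = P · J · P⁻¹ where J is a Jordan canonical form, so e^{tM} = P · e^{tJ} · P⁻¹, and e^{tJ} can be computed block-by-block.

M has Jordan form
J =
  [0, 1, 0]
  [0, 0, 1]
  [0, 0, 0]
(up to reordering of blocks).

Per-block formulas:
  For a 3×3 Jordan block J_3(0): exp(t · J_3(0)) = e^(0t)·(I + t·N + (t^2/2)·N^2), where N is the 3×3 nilpotent shift.

After assembling e^{tJ} and conjugating by P, we get:

e^{tM} =
  [3*t^2 - 6*t + 1, 9*t^2/2 - 9*t, 9*t^2 - 15*t]
  [-2*t^2, 1 - 3*t^2, -6*t^2 - 2*t]
  [2*t, 3*t, 6*t + 1]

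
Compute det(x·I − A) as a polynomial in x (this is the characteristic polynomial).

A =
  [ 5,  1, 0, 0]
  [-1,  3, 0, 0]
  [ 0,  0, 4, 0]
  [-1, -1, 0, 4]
x^4 - 16*x^3 + 96*x^2 - 256*x + 256

Expanding det(x·I − A) (e.g. by cofactor expansion or by noting that A is similar to its Jordan form J, which has the same characteristic polynomial as A) gives
  χ_A(x) = x^4 - 16*x^3 + 96*x^2 - 256*x + 256
which factors as (x - 4)^4. The eigenvalues (with algebraic multiplicities) are λ = 4 with multiplicity 4.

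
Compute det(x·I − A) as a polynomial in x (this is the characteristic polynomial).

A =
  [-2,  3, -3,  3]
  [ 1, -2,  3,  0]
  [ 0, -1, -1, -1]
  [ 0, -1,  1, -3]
x^4 + 8*x^3 + 24*x^2 + 32*x + 16

Expanding det(x·I − A) (e.g. by cofactor expansion or by noting that A is similar to its Jordan form J, which has the same characteristic polynomial as A) gives
  χ_A(x) = x^4 + 8*x^3 + 24*x^2 + 32*x + 16
which factors as (x + 2)^4. The eigenvalues (with algebraic multiplicities) are λ = -2 with multiplicity 4.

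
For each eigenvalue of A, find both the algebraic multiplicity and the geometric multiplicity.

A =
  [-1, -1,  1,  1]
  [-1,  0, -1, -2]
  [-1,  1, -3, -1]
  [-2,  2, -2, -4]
λ = -2: alg = 4, geom = 2

Step 1 — factor the characteristic polynomial to read off the algebraic multiplicities:
  χ_A(x) = (x + 2)^4

Step 2 — compute geometric multiplicities via the rank-nullity identity g(λ) = n − rank(A − λI):
  rank(A − (-2)·I) = 2, so dim ker(A − (-2)·I) = n − 2 = 2

Summary:
  λ = -2: algebraic multiplicity = 4, geometric multiplicity = 2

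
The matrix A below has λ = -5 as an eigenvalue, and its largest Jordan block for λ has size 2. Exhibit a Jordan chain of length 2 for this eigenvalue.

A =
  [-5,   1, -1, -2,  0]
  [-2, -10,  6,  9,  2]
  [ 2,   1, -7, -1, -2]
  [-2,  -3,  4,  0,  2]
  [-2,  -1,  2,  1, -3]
A Jordan chain for λ = -5 of length 2:
v_1 = (0, -2, 2, -2, -2)ᵀ
v_2 = (1, 0, 0, 0, 0)ᵀ

Let N = A − (-5)·I. We want v_2 with N^2 v_2 = 0 but N^1 v_2 ≠ 0; then v_{j-1} := N · v_j for j = 2, …, 2.

Pick v_2 = (1, 0, 0, 0, 0)ᵀ.
Then v_1 = N · v_2 = (0, -2, 2, -2, -2)ᵀ.

Sanity check: (A − (-5)·I) v_1 = (0, 0, 0, 0, 0)ᵀ = 0. ✓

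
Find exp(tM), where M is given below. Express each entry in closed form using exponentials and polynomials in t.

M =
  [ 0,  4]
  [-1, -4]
e^{tM} =
  [2*t*exp(-2*t) + exp(-2*t), 4*t*exp(-2*t)]
  [-t*exp(-2*t), -2*t*exp(-2*t) + exp(-2*t)]

Strategy: write M = P · J · P⁻¹ where J is a Jordan canonical form, so e^{tM} = P · e^{tJ} · P⁻¹, and e^{tJ} can be computed block-by-block.

M has Jordan form
J =
  [-2,  1]
  [ 0, -2]
(up to reordering of blocks).

Per-block formulas:
  For a 2×2 Jordan block J_2(-2): exp(t · J_2(-2)) = e^(-2t)·(I + t·N), where N is the 2×2 nilpotent shift.

After assembling e^{tJ} and conjugating by P, we get:

e^{tM} =
  [2*t*exp(-2*t) + exp(-2*t), 4*t*exp(-2*t)]
  [-t*exp(-2*t), -2*t*exp(-2*t) + exp(-2*t)]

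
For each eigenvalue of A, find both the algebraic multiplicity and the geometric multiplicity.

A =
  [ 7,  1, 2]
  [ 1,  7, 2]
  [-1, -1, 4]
λ = 6: alg = 3, geom = 2

Step 1 — factor the characteristic polynomial to read off the algebraic multiplicities:
  χ_A(x) = (x - 6)^3

Step 2 — compute geometric multiplicities via the rank-nullity identity g(λ) = n − rank(A − λI):
  rank(A − (6)·I) = 1, so dim ker(A − (6)·I) = n − 1 = 2

Summary:
  λ = 6: algebraic multiplicity = 3, geometric multiplicity = 2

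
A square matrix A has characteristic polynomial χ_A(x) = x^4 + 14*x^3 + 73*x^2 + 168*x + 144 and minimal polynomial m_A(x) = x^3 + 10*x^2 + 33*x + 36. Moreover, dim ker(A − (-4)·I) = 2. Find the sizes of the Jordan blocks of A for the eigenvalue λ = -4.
Block sizes for λ = -4: [1, 1]

Step 1 — from the characteristic polynomial, algebraic multiplicity of λ = -4 is 2. From dim ker(A − (-4)·I) = 2, there are exactly 2 Jordan blocks for λ = -4.
Step 2 — from the minimal polynomial, the factor (x + 4) tells us the largest block for λ = -4 has size 1.
Step 3 — with total size 2, 2 blocks, and largest block 1, the block sizes (in nonincreasing order) are [1, 1].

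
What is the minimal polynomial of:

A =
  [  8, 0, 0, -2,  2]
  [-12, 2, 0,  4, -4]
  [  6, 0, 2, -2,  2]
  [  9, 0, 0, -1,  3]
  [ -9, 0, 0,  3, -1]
x^2 - 4*x + 4

The characteristic polynomial is χ_A(x) = (x - 2)^5, so the eigenvalues are known. The minimal polynomial is
  m_A(x) = Π_λ (x − λ)^{k_λ}
where k_λ is the size of the *largest* Jordan block for λ (equivalently, the smallest k with (A − λI)^k v = 0 for every generalised eigenvector v of λ).

  λ = 2: largest Jordan block has size 2, contributing (x − 2)^2

So m_A(x) = (x - 2)^2 = x^2 - 4*x + 4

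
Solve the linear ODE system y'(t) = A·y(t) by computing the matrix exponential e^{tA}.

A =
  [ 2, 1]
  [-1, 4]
e^{tA} =
  [-t*exp(3*t) + exp(3*t), t*exp(3*t)]
  [-t*exp(3*t), t*exp(3*t) + exp(3*t)]

Strategy: write A = P · J · P⁻¹ where J is a Jordan canonical form, so e^{tA} = P · e^{tJ} · P⁻¹, and e^{tJ} can be computed block-by-block.

A has Jordan form
J =
  [3, 1]
  [0, 3]
(up to reordering of blocks).

Per-block formulas:
  For a 2×2 Jordan block J_2(3): exp(t · J_2(3)) = e^(3t)·(I + t·N), where N is the 2×2 nilpotent shift.

After assembling e^{tJ} and conjugating by P, we get:

e^{tA} =
  [-t*exp(3*t) + exp(3*t), t*exp(3*t)]
  [-t*exp(3*t), t*exp(3*t) + exp(3*t)]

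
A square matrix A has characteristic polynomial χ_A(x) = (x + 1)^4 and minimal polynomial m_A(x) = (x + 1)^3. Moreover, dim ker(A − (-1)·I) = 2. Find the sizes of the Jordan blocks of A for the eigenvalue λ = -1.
Block sizes for λ = -1: [3, 1]

Step 1 — from the characteristic polynomial, algebraic multiplicity of λ = -1 is 4. From dim ker(A − (-1)·I) = 2, there are exactly 2 Jordan blocks for λ = -1.
Step 2 — from the minimal polynomial, the factor (x + 1)^3 tells us the largest block for λ = -1 has size 3.
Step 3 — with total size 4, 2 blocks, and largest block 3, the block sizes (in nonincreasing order) are [3, 1].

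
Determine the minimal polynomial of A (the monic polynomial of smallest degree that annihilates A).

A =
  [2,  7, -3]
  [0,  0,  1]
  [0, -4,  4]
x^3 - 6*x^2 + 12*x - 8

The characteristic polynomial is χ_A(x) = (x - 2)^3, so the eigenvalues are known. The minimal polynomial is
  m_A(x) = Π_λ (x − λ)^{k_λ}
where k_λ is the size of the *largest* Jordan block for λ (equivalently, the smallest k with (A − λI)^k v = 0 for every generalised eigenvector v of λ).

  λ = 2: largest Jordan block has size 3, contributing (x − 2)^3

So m_A(x) = (x - 2)^3 = x^3 - 6*x^2 + 12*x - 8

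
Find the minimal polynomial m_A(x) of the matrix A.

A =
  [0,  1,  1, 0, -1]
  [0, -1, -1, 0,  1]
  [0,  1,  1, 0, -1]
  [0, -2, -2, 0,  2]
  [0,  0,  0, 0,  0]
x^2

The characteristic polynomial is χ_A(x) = x^5, so the eigenvalues are known. The minimal polynomial is
  m_A(x) = Π_λ (x − λ)^{k_λ}
where k_λ is the size of the *largest* Jordan block for λ (equivalently, the smallest k with (A − λI)^k v = 0 for every generalised eigenvector v of λ).

  λ = 0: largest Jordan block has size 2, contributing (x − 0)^2

So m_A(x) = x^2 = x^2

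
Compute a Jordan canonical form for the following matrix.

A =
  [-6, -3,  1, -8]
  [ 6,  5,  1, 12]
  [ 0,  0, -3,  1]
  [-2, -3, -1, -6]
J_1(-4) ⊕ J_3(-2)

The characteristic polynomial is
  det(x·I − A) = x^4 + 10*x^3 + 36*x^2 + 56*x + 32 = (x + 2)^3*(x + 4)

Eigenvalues and multiplicities (the geometric multiplicity of λ is n − rank(A − λI), which equals the number of Jordan blocks for λ):
  λ = -4: algebraic multiplicity = 1, geometric multiplicity = 1
  λ = -2: algebraic multiplicity = 3, geometric multiplicity = 1

Determining the block sizes for each eigenvalue:
  λ = -4: one block (gm = 1), so the single block has size am = 1 → block sizes [1]
  λ = -2: one block (gm = 1), so the single block has size am = 3 → block sizes [3]

Assembling the blocks gives a Jordan form
J =
  [-4,  0,  0,  0]
  [ 0, -2,  1,  0]
  [ 0,  0, -2,  1]
  [ 0,  0,  0, -2]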